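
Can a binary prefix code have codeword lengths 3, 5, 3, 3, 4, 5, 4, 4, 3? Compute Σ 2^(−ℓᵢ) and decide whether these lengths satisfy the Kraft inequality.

With common denominator 2^5 = 32: Σ 2^(−ℓᵢ) = 4/32 + 1/32 + 4/32 + 4/32 + 2/32 + 1/32 + 2/32 + 2/32 + 4/32 = 24/32 = 0.75.
Kraft's inequality requires Σ ≤ 1; here Σ = 0.75 ≤ 1, so such a prefix code exists.

0.75; yes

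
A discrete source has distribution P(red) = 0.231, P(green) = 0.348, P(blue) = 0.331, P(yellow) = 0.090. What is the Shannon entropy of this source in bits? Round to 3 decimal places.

H = −Σ pᵢ log₂ pᵢ.
−0.231·log₂(0.231) = 0.4883
−0.348·log₂(0.348) = 0.5299
−0.331·log₂(0.331) = 0.5280
−0.090·log₂(0.090) = 0.3127
Sum ≈ 1.8589 → 1.859 bits.

1.859 bits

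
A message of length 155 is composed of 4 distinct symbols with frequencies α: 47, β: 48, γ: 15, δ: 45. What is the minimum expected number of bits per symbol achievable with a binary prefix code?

Probabilities are the counts divided by 155.
Repeatedly combine the two least-probable nodes; the expected code length is the sum of the merged weights.
merge 3/31 + 9/31 → 12/31
merge 47/155 + 48/155 → 19/31
merge 12/31 + 19/31 → 1
L = 12/31 + 19/31 + 1 = 2 bits/symbol.

2 bits/symbol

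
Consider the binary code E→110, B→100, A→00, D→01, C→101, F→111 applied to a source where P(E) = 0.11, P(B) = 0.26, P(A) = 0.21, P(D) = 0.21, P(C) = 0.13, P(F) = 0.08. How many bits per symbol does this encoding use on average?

L̄ = Σ pᵢ·ℓᵢ = 0.11·3 + 0.26·3 + 0.21·2 + 0.21·2 + 0.13·3 + 0.08·3 = 2.58 bits/symbol.

2.58 bits/symbol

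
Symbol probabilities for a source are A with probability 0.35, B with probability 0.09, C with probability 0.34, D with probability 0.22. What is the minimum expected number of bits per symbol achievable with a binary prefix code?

Repeatedly combine the two least-probable nodes; the expected code length is the sum of the merged weights.
merge 9/100 + 11/50 → 31/100
merge 31/100 + 17/50 → 13/20
merge 7/20 + 13/20 → 1
L = 31/100 + 13/20 + 1 = 49/25 = 1.96 bits/symbol.

1.96 bits/symbol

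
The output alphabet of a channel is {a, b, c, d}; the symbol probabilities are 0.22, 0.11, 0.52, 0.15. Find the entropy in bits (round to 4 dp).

1.7320 bits

H = −Σ pᵢ log₂ pᵢ.
−0.22·log₂(0.22) = 0.4806
−0.11·log₂(0.11) = 0.3503
−0.52·log₂(0.52) = 0.4906
−0.15·log₂(0.15) = 0.4105
Sum ≈ 1.7320 → 1.7320 bits.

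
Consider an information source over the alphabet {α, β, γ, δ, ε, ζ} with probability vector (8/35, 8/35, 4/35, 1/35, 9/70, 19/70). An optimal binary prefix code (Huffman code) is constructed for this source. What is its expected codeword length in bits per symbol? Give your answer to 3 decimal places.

Repeatedly combine the two least-probable nodes; the expected code length is the sum of the merged weights.
merge 1/35 + 4/35 → 1/7
merge 9/70 + 1/7 → 19/70
merge 8/35 + 8/35 → 16/35
merge 19/70 + 19/70 → 19/35
merge 16/35 + 19/35 → 1
L = 1/7 + 19/70 + 16/35 + 19/35 + 1 = 169/70 ≈ 2.414 bits/symbol.

2.414 bits/symbol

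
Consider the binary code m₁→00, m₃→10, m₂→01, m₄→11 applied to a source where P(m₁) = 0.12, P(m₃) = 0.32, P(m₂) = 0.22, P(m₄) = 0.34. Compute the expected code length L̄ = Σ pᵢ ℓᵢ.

2 bits/symbol

L̄ = Σ pᵢ·ℓᵢ = 0.12·2 + 0.32·2 + 0.22·2 + 0.34·2 = 2 bits/symbol.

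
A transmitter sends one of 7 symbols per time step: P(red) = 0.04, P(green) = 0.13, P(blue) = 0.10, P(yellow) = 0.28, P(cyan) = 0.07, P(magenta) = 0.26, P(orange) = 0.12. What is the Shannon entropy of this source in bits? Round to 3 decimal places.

H = −Σ pᵢ log₂ pᵢ.
−0.04·log₂(0.04) = 0.1858
−0.13·log₂(0.13) = 0.3826
−0.10·log₂(0.10) = 0.3322
−0.28·log₂(0.28) = 0.5142
−0.07·log₂(0.07) = 0.2686
−0.26·log₂(0.26) = 0.5053
−0.12·log₂(0.12) = 0.3671
Sum ≈ 2.5557 → 2.556 bits.

2.556 bits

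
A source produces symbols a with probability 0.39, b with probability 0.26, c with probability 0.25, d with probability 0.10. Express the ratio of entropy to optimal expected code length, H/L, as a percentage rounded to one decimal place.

95.3%

Entropy H = −Σ p log₂ p ≈ 1.8673 bits.
Huffman merges: 1/10+1/4→7/20; 13/50+7/20→61/100; 39/100+61/100→1. L = 49/25 ≈ 1.9600.
Efficiency = H/L = 1.8673/1.9600 = 95.3%.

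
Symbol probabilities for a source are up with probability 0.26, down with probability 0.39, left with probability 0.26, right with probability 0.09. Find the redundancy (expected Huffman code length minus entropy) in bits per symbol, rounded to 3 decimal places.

Entropy H = −Σ p log₂ p ≈ 1.8530 bits.
Huffman merges: 9/100+13/50→7/20; 13/50+7/20→61/100; 39/100+61/100→1. L = 49/25 ≈ 1.9600.
L − H = 1.9600 − 1.8530 = 0.107 bits.

0.107 bits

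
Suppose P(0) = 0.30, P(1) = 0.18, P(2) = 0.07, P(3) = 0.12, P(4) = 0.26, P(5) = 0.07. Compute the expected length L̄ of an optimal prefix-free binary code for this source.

Repeatedly combine the two least-probable nodes; the expected code length is the sum of the merged weights.
merge 7/100 + 7/100 → 7/50
merge 3/25 + 7/50 → 13/50
merge 9/50 + 13/50 → 11/25
merge 13/50 + 3/10 → 14/25
merge 11/25 + 14/25 → 1
L = 7/50 + 13/50 + 11/25 + 14/25 + 1 = 12/5 = 2.4 bits/symbol.

2.4 bits/symbol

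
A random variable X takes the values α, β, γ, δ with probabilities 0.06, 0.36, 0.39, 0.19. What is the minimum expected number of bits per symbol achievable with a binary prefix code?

1.86 bits/symbol

Repeatedly combine the two least-probable nodes; the expected code length is the sum of the merged weights.
merge 3/50 + 19/100 → 1/4
merge 1/4 + 9/25 → 61/100
merge 39/100 + 61/100 → 1
L = 1/4 + 61/100 + 1 = 93/50 = 1.86 bits/symbol.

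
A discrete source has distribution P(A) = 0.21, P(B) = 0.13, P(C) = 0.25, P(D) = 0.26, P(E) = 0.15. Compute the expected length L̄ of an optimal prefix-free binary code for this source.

2.28 bits/symbol

Repeatedly combine the two least-probable nodes; the expected code length is the sum of the merged weights.
merge 13/100 + 3/20 → 7/25
merge 21/100 + 1/4 → 23/50
merge 13/50 + 7/25 → 27/50
merge 23/50 + 27/50 → 1
L = 7/25 + 23/50 + 27/50 + 1 = 57/25 = 2.28 bits/symbol.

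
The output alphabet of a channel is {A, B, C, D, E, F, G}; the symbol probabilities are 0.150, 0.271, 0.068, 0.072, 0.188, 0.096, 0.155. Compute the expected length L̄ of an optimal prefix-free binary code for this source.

Repeatedly combine the two least-probable nodes; the expected code length is the sum of the merged weights.
merge 17/250 + 9/125 → 7/50
merge 12/125 + 7/50 → 59/250
merge 3/20 + 31/200 → 61/200
merge 47/250 + 59/250 → 53/125
merge 271/1000 + 61/200 → 72/125
merge 53/125 + 72/125 → 1
L = 7/50 + 59/250 + 61/200 + 53/125 + 72/125 + 1 = 2681/1000 = 2.681 bits/symbol.

2.681 bits/symbol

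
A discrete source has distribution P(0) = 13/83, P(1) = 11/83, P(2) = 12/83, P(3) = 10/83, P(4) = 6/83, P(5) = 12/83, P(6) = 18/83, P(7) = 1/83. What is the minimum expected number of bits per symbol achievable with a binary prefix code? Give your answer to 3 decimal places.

2.867 bits/symbol

Repeatedly combine the two least-probable nodes; the expected code length is the sum of the merged weights.
merge 1/83 + 6/83 → 7/83
merge 7/83 + 10/83 → 17/83
merge 11/83 + 12/83 → 23/83
merge 12/83 + 13/83 → 25/83
merge 17/83 + 18/83 → 35/83
merge 23/83 + 25/83 → 48/83
merge 35/83 + 48/83 → 1
L = 7/83 + 17/83 + 23/83 + 25/83 + 35/83 + 48/83 + 1 = 238/83 ≈ 2.867 bits/symbol.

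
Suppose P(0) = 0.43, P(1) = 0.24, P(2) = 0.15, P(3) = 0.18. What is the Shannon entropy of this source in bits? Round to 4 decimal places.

1.8736 bits

H = −Σ pᵢ log₂ pᵢ.
−0.43·log₂(0.43) = 0.5236
−0.24·log₂(0.24) = 0.4941
−0.15·log₂(0.15) = 0.4105
−0.18·log₂(0.18) = 0.4453
Sum ≈ 1.8736 → 1.8736 bits.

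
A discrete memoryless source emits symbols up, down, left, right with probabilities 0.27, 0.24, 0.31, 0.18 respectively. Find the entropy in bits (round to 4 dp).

H = −Σ pᵢ log₂ pᵢ.
−0.27·log₂(0.27) = 0.5100
−0.24·log₂(0.24) = 0.4941
−0.31·log₂(0.31) = 0.5238
−0.18·log₂(0.18) = 0.4453
Sum ≈ 1.9733 → 1.9733 bits.

1.9733 bits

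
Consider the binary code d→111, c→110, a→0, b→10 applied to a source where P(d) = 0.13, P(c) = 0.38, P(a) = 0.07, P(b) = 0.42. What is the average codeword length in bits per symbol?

L̄ = Σ pᵢ·ℓᵢ = 0.13·3 + 0.38·3 + 0.07·1 + 0.42·2 = 2.44 bits/symbol.

2.44 bits/symbol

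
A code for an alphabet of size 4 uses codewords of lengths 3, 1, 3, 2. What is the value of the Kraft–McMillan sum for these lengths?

1

With common denominator 2^3 = 8: Σ 2^(−ℓᵢ) = 1/8 + 4/8 + 1/8 + 2/8 = 8/8 = 1.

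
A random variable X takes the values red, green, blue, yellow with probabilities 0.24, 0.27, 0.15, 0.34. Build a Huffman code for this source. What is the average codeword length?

2 bits/symbol

Repeatedly combine the two least-probable nodes; the expected code length is the sum of the merged weights.
merge 3/20 + 6/25 → 39/100
merge 27/100 + 17/50 → 61/100
merge 39/100 + 61/100 → 1
L = 39/100 + 61/100 + 1 = 2 bits/symbol.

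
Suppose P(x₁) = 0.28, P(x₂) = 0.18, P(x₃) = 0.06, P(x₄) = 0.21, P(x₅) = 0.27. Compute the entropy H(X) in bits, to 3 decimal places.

2.186 bits

H = −Σ pᵢ log₂ pᵢ.
−0.28·log₂(0.28) = 0.5142
−0.18·log₂(0.18) = 0.4453
−0.06·log₂(0.06) = 0.2435
−0.21·log₂(0.21) = 0.4728
−0.27·log₂(0.27) = 0.5100
Sum ≈ 2.1859 → 2.186 bits.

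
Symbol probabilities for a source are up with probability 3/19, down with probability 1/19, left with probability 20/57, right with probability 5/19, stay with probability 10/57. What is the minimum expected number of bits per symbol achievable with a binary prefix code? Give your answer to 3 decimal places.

2.211 bits/symbol

Repeatedly combine the two least-probable nodes; the expected code length is the sum of the merged weights.
merge 1/19 + 3/19 → 4/19
merge 10/57 + 4/19 → 22/57
merge 5/19 + 20/57 → 35/57
merge 22/57 + 35/57 → 1
L = 4/19 + 22/57 + 35/57 + 1 = 42/19 ≈ 2.211 bits/symbol.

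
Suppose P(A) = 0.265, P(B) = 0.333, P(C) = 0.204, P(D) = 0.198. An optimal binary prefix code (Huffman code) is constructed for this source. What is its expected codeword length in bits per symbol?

Repeatedly combine the two least-probable nodes; the expected code length is the sum of the merged weights.
merge 99/500 + 51/250 → 201/500
merge 53/200 + 333/1000 → 299/500
merge 201/500 + 299/500 → 1
L = 201/500 + 299/500 + 1 = 2 bits/symbol.

2 bits/symbol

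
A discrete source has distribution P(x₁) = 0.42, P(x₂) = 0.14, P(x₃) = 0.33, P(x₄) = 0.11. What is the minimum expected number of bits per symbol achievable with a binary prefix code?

Repeatedly combine the two least-probable nodes; the expected code length is the sum of the merged weights.
merge 11/100 + 7/50 → 1/4
merge 1/4 + 33/100 → 29/50
merge 21/50 + 29/50 → 1
L = 1/4 + 29/50 + 1 = 183/100 = 1.83 bits/symbol.

1.83 bits/symbol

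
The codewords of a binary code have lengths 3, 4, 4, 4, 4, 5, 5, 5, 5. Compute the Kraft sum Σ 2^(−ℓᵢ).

0.5

With common denominator 2^5 = 32: Σ 2^(−ℓᵢ) = 4/32 + 2/32 + 2/32 + 2/32 + 2/32 + 1/32 + 1/32 + 1/32 + 1/32 = 16/32 = 0.5.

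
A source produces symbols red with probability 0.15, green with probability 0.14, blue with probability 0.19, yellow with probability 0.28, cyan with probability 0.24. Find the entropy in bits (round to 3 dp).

H = −Σ pᵢ log₂ pᵢ.
−0.15·log₂(0.15) = 0.4105
−0.14·log₂(0.14) = 0.3971
−0.19·log₂(0.19) = 0.4552
−0.28·log₂(0.28) = 0.5142
−0.24·log₂(0.24) = 0.4941
Sum ≈ 2.2712 → 2.271 bits.

2.271 bits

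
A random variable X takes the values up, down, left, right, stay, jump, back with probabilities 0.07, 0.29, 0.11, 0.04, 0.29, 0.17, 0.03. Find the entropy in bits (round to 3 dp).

2.427 bits

H = −Σ pᵢ log₂ pᵢ.
−0.07·log₂(0.07) = 0.2686
−0.29·log₂(0.29) = 0.5179
−0.11·log₂(0.11) = 0.3503
−0.04·log₂(0.04) = 0.1858
−0.29·log₂(0.29) = 0.5179
−0.17·log₂(0.17) = 0.4346
−0.03·log₂(0.03) = 0.1518
Sum ≈ 2.4268 → 2.427 bits.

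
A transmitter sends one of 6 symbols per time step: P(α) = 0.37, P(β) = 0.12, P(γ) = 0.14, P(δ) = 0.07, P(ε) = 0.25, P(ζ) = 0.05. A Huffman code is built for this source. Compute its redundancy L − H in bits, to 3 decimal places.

Entropy H = −Σ p log₂ p ≈ 2.2796 bits.
Huffman merges: 1/20+7/100→3/25; 3/25+3/25→6/25; 7/50+6/25→19/50; 1/4+37/100→31/50; 19/50+31/50→1. L = 59/25 ≈ 2.3600.
L − H = 2.3600 − 2.2796 = 0.080 bits.

0.080 bits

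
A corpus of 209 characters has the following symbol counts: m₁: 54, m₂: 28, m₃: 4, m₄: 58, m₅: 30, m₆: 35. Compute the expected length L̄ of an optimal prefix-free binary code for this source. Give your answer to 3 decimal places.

2.450 bits/symbol

Probabilities are the counts divided by 209.
Repeatedly combine the two least-probable nodes; the expected code length is the sum of the merged weights.
merge 4/209 + 28/209 → 32/209
merge 30/209 + 32/209 → 62/209
merge 35/209 + 54/209 → 89/209
merge 58/209 + 62/209 → 120/209
merge 89/209 + 120/209 → 1
L = 32/209 + 62/209 + 89/209 + 120/209 + 1 = 512/209 ≈ 2.450 bits/symbol.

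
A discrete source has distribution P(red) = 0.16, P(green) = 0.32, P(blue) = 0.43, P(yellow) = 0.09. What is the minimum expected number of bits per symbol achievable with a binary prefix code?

1.82 bits/symbol

Repeatedly combine the two least-probable nodes; the expected code length is the sum of the merged weights.
merge 9/100 + 4/25 → 1/4
merge 1/4 + 8/25 → 57/100
merge 43/100 + 57/100 → 1
L = 1/4 + 57/100 + 1 = 91/50 = 1.82 bits/symbol.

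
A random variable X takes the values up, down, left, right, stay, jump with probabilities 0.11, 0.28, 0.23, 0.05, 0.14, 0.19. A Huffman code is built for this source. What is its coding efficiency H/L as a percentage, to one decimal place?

98.4%

Entropy H = −Σ p log₂ p ≈ 2.4206 bits.
Huffman merges: 1/20+11/100→4/25; 7/50+4/25→3/10; 19/100+23/100→21/50; 7/25+3/10→29/50; 21/50+29/50→1. L = 123/50 ≈ 2.4600.
Efficiency = H/L = 2.4206/2.4600 = 98.4%.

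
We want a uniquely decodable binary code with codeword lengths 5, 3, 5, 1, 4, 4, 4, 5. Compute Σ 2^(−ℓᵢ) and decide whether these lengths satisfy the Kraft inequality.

With common denominator 2^5 = 32: Σ 2^(−ℓᵢ) = 1/32 + 4/32 + 1/32 + 16/32 + 2/32 + 2/32 + 2/32 + 1/32 = 29/32 = 0.90625.
Kraft's inequality requires Σ ≤ 1; here Σ = 0.90625 ≤ 1, so such a prefix code exists.

0.90625; yes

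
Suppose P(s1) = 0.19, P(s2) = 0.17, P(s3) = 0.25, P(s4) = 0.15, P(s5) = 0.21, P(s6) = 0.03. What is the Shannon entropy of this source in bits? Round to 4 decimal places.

H = −Σ pᵢ log₂ pᵢ.
−0.19·log₂(0.19) = 0.4552
−0.17·log₂(0.17) = 0.4346
−0.25·log₂(0.25) = 0.5000
−0.15·log₂(0.15) = 0.4105
−0.21·log₂(0.21) = 0.4728
−0.03·log₂(0.03) = 0.1518
Sum ≈ 2.4249 → 2.4249 bits.

2.4249 bits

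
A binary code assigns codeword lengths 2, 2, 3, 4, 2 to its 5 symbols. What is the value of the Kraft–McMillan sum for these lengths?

With common denominator 2^4 = 16: Σ 2^(−ℓᵢ) = 4/16 + 4/16 + 2/16 + 1/16 + 4/16 = 15/16 = 0.9375.

0.9375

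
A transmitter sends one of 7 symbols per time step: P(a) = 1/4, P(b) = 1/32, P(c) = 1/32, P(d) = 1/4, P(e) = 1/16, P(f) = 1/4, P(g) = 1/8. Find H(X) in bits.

Each probability is a power of 1/2, so log₂(1/p) is an integer.
H = Σ p·log₂(1/p) = 1/4·2 + 1/32·5 + 1/32·5 + 1/4·2 + 1/16·4 + 1/4·2 + 1/8·3 = 2.4375 bits.

2.4375 bits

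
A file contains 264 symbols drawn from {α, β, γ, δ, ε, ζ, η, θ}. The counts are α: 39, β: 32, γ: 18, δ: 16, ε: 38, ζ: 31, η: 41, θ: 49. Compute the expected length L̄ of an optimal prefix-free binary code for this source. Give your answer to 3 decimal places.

Probabilities are the counts divided by 264.
Repeatedly combine the two least-probable nodes; the expected code length is the sum of the merged weights.
merge 2/33 + 3/44 → 17/132
merge 31/264 + 4/33 → 21/88
merge 17/132 + 19/132 → 3/11
merge 13/88 + 41/264 → 10/33
merge 49/264 + 21/88 → 14/33
merge 3/11 + 10/33 → 19/33
merge 14/33 + 19/33 → 1
L = 17/132 + 21/88 + 3/11 + 10/33 + 14/33 + 19/33 + 1 = 259/88 ≈ 2.943 bits/symbol.

2.943 bits/symbol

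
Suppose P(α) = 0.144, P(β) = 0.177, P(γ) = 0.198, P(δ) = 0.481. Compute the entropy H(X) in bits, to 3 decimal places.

H = −Σ pᵢ log₂ pᵢ.
−0.144·log₂(0.144) = 0.4026
−0.177·log₂(0.177) = 0.4422
−0.198·log₂(0.198) = 0.4626
−0.481·log₂(0.481) = 0.5079
Sum ≈ 1.8153 → 1.815 bits.

1.815 bits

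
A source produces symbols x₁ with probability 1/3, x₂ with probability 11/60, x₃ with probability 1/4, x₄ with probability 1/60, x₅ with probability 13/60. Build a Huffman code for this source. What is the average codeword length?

2.2 bits/symbol

Repeatedly combine the two least-probable nodes; the expected code length is the sum of the merged weights.
merge 1/60 + 11/60 → 1/5
merge 1/5 + 13/60 → 5/12
merge 1/4 + 1/3 → 7/12
merge 5/12 + 7/12 → 1
L = 1/5 + 5/12 + 7/12 + 1 = 11/5 = 2.2 bits/symbol.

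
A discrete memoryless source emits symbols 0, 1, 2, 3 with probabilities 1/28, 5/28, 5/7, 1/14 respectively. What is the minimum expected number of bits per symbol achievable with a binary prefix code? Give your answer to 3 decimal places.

Repeatedly combine the two least-probable nodes; the expected code length is the sum of the merged weights.
merge 1/28 + 1/14 → 3/28
merge 3/28 + 5/28 → 2/7
merge 2/7 + 5/7 → 1
L = 3/28 + 2/7 + 1 = 39/28 ≈ 1.393 bits/symbol.

1.393 bits/symbol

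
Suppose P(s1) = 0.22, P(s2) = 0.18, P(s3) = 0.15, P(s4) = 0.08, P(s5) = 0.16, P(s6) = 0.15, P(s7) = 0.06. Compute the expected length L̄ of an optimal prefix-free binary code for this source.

Repeatedly combine the two least-probable nodes; the expected code length is the sum of the merged weights.
merge 3/50 + 2/25 → 7/50
merge 7/50 + 3/20 → 29/100
merge 3/20 + 4/25 → 31/100
merge 9/50 + 11/50 → 2/5
merge 29/100 + 31/100 → 3/5
merge 2/5 + 3/5 → 1
L = 7/50 + 29/100 + 31/100 + 2/5 + 3/5 + 1 = 137/50 = 2.74 bits/symbol.

2.74 bits/symbol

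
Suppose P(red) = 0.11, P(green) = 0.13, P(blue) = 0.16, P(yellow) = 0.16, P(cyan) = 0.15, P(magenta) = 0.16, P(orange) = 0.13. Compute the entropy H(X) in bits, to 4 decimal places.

2.7952 bits

H = −Σ pᵢ log₂ pᵢ.
−0.11·log₂(0.11) = 0.3503
−0.13·log₂(0.13) = 0.3826
−0.16·log₂(0.16) = 0.4230
−0.16·log₂(0.16) = 0.4230
−0.15·log₂(0.15) = 0.4105
−0.16·log₂(0.16) = 0.4230
−0.13·log₂(0.13) = 0.3826
Sum ≈ 2.7952 → 2.7952 bits.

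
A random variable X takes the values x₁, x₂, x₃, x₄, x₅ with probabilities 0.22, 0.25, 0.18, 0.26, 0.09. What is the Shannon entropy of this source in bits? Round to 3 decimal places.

H = −Σ pᵢ log₂ pᵢ.
−0.22·log₂(0.22) = 0.4806
−0.25·log₂(0.25) = 0.5000
−0.18·log₂(0.18) = 0.4453
−0.26·log₂(0.26) = 0.5053
−0.09·log₂(0.09) = 0.3127
Sum ≈ 2.2438 → 2.244 bits.

2.244 bits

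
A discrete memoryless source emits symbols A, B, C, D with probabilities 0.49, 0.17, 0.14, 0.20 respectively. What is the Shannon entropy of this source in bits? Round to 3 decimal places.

1.800 bits

H = −Σ pᵢ log₂ pᵢ.
−0.49·log₂(0.49) = 0.5043
−0.17·log₂(0.17) = 0.4346
−0.14·log₂(0.14) = 0.3971
−0.20·log₂(0.20) = 0.4644
Sum ≈ 1.8004 → 1.800 bits.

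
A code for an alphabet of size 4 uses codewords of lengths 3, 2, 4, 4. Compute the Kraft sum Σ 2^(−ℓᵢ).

With common denominator 2^4 = 16: Σ 2^(−ℓᵢ) = 2/16 + 4/16 + 1/16 + 1/16 = 8/16 = 0.5.

0.5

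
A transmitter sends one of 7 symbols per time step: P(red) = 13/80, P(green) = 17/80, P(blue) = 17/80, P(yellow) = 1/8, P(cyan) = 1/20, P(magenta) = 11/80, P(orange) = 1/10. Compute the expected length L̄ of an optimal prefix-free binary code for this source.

2.725 bits/symbol

Repeatedly combine the two least-probable nodes; the expected code length is the sum of the merged weights.
merge 1/20 + 1/10 → 3/20
merge 1/8 + 11/80 → 21/80
merge 3/20 + 13/80 → 5/16
merge 17/80 + 17/80 → 17/40
merge 21/80 + 5/16 → 23/40
merge 17/40 + 23/40 → 1
L = 3/20 + 21/80 + 5/16 + 17/40 + 23/40 + 1 = 109/40 = 2.725 bits/symbol.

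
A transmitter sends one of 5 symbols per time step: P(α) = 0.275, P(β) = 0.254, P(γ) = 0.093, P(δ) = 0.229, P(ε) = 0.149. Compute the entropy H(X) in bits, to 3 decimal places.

H = −Σ pᵢ log₂ pᵢ.
−0.275·log₂(0.275) = 0.5122
−0.254·log₂(0.254) = 0.5022
−0.093·log₂(0.093) = 0.3187
−0.229·log₂(0.229) = 0.4870
−0.149·log₂(0.149) = 0.4092
Sum ≈ 2.2293 → 2.229 bits.

2.229 bits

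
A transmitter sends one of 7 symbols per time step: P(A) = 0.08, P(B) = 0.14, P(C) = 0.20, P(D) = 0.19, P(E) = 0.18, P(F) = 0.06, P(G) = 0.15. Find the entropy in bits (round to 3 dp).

H = −Σ pᵢ log₂ pᵢ.
−0.08·log₂(0.08) = 0.2915
−0.14·log₂(0.14) = 0.3971
−0.20·log₂(0.20) = 0.4644
−0.19·log₂(0.19) = 0.4552
−0.18·log₂(0.18) = 0.4453
−0.06·log₂(0.06) = 0.2435
−0.15·log₂(0.15) = 0.4105
Sum ≈ 2.7076 → 2.708 bits.

2.708 bits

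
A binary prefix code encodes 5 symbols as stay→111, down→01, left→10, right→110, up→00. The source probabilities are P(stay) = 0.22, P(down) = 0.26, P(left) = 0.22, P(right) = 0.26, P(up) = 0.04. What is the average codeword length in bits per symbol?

2.48 bits/symbol

L̄ = Σ pᵢ·ℓᵢ = 0.22·3 + 0.26·2 + 0.22·2 + 0.26·3 + 0.04·2 = 2.48 bits/symbol.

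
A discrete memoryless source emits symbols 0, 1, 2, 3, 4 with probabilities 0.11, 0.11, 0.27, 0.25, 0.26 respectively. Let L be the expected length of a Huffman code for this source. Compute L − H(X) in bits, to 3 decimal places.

Entropy H = −Σ p log₂ p ≈ 2.2159 bits.
Huffman merges: 11/100+11/100→11/50; 11/50+1/4→47/100; 13/50+27/100→53/100; 47/100+53/100→1. L = 111/50 ≈ 2.2200.
L − H = 2.2200 − 2.2159 = 0.004 bits.

0.004 bits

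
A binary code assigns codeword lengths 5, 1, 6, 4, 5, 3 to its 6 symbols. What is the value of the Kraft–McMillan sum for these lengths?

With common denominator 2^6 = 64: Σ 2^(−ℓᵢ) = 2/64 + 32/64 + 1/64 + 4/64 + 2/64 + 8/64 = 49/64 = 0.765625.

0.765625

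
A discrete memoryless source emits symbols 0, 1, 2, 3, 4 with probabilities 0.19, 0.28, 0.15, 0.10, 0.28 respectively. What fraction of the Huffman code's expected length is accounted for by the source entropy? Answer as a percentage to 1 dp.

Entropy H = −Σ p log₂ p ≈ 2.2264 bits.
Huffman merges: 1/10+3/20→1/4; 19/100+1/4→11/25; 7/25+7/25→14/25; 11/25+14/25→1. L = 9/4 ≈ 2.2500.
Efficiency = H/L = 2.2264/2.2500 = 99.0%.

99.0%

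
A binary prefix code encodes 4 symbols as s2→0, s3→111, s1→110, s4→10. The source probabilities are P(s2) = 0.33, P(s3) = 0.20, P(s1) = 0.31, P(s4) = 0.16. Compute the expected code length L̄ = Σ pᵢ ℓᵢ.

2.18 bits/symbol

L̄ = Σ pᵢ·ℓᵢ = 0.33·1 + 0.20·3 + 0.31·3 + 0.16·2 = 2.18 bits/symbol.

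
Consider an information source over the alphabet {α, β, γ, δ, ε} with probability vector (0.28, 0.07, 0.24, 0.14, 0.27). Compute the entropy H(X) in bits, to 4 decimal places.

H = −Σ pᵢ log₂ pᵢ.
−0.28·log₂(0.28) = 0.5142
−0.07·log₂(0.07) = 0.2686
−0.24·log₂(0.24) = 0.4941
−0.14·log₂(0.14) = 0.3971
−0.27·log₂(0.27) = 0.5100
Sum ≈ 2.1840 → 2.1840 bits.

2.1840 bits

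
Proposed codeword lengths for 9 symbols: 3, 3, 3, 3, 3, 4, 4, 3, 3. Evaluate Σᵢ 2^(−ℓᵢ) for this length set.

1

With common denominator 2^4 = 16: Σ 2^(−ℓᵢ) = 2/16 + 2/16 + 2/16 + 2/16 + 2/16 + 1/16 + 1/16 + 2/16 + 2/16 = 16/16 = 1.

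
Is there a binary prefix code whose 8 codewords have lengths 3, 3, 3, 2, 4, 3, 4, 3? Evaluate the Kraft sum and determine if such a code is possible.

With common denominator 2^4 = 16: Σ 2^(−ℓᵢ) = 2/16 + 2/16 + 2/16 + 4/16 + 1/16 + 2/16 + 1/16 + 2/16 = 16/16 = 1.
Kraft's inequality requires Σ ≤ 1; here Σ = 1 ≤ 1, so such a prefix code exists.

1; yes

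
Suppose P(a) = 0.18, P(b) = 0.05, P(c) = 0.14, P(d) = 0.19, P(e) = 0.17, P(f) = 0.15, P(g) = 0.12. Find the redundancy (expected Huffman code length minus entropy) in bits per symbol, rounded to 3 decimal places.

Entropy H = −Σ p log₂ p ≈ 2.7259 bits.
Huffman merges: 1/20+3/25→17/100; 7/50+3/20→29/100; 17/100+17/100→17/50; 9/50+19/100→37/100; 29/100+17/50→63/100; 37/100+63/100→1. L = 14/5 ≈ 2.8000.
L − H = 2.8000 − 2.7259 = 0.074 bits.

0.074 bits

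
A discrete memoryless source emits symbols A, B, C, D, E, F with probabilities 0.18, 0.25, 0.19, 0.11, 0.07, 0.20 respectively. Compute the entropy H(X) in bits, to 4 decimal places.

H = −Σ pᵢ log₂ pᵢ.
−0.18·log₂(0.18) = 0.4453
−0.25·log₂(0.25) = 0.5000
−0.19·log₂(0.19) = 0.4552
−0.11·log₂(0.11) = 0.3503
−0.07·log₂(0.07) = 0.2686
−0.20·log₂(0.20) = 0.4644
Sum ≈ 2.4838 → 2.4838 bits.

2.4838 bits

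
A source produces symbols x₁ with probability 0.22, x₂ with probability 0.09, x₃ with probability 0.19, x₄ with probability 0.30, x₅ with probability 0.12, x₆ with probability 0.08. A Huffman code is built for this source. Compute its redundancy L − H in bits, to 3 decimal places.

Entropy H = −Σ p log₂ p ≈ 2.4281 bits.
Huffman merges: 2/25+9/100→17/100; 3/25+17/100→29/100; 19/100+11/50→41/100; 29/100+3/10→59/100; 41/100+59/100→1. L = 123/50 ≈ 2.4600.
L − H = 2.4600 − 2.4281 = 0.032 bits.

0.032 bits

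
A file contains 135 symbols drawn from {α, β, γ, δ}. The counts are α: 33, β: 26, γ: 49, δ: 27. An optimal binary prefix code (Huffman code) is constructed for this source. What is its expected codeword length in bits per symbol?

2 bits/symbol

Probabilities are the counts divided by 135.
Repeatedly combine the two least-probable nodes; the expected code length is the sum of the merged weights.
merge 26/135 + 1/5 → 53/135
merge 11/45 + 49/135 → 82/135
merge 53/135 + 82/135 → 1
L = 53/135 + 82/135 + 1 = 2 bits/symbol.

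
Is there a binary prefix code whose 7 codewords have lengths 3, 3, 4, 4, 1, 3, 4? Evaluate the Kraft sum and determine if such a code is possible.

With common denominator 2^4 = 16: Σ 2^(−ℓᵢ) = 2/16 + 2/16 + 1/16 + 1/16 + 8/16 + 2/16 + 1/16 = 17/16 = 1.0625.
Kraft's inequality requires Σ ≤ 1; here Σ = 1.0625 > 1, so no such prefix code exists.

1.0625; no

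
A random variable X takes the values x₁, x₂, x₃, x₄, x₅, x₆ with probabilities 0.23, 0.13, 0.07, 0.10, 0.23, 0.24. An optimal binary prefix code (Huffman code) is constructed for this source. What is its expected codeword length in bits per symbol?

2.47 bits/symbol

Repeatedly combine the two least-probable nodes; the expected code length is the sum of the merged weights.
merge 7/100 + 1/10 → 17/100
merge 13/100 + 17/100 → 3/10
merge 23/100 + 23/100 → 23/50
merge 6/25 + 3/10 → 27/50
merge 23/50 + 27/50 → 1
L = 17/100 + 3/10 + 23/50 + 27/50 + 1 = 247/100 = 2.47 bits/symbol.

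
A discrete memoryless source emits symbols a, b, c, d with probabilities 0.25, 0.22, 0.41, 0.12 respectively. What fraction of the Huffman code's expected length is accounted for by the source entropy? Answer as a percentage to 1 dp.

97.2%

Entropy H = −Σ p log₂ p ≈ 1.8750 bits.
Huffman merges: 3/25+11/50→17/50; 1/4+17/50→59/100; 41/100+59/100→1. L = 193/100 ≈ 1.9300.
Efficiency = H/L = 1.8750/1.9300 = 97.2%.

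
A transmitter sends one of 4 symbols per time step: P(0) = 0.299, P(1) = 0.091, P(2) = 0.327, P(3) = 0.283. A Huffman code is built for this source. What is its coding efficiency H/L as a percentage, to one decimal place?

93.9%

Entropy H = −Σ p log₂ p ≈ 1.8782 bits.
Huffman merges: 91/1000+283/1000→187/500; 299/1000+327/1000→313/500; 187/500+313/500→1. L = 2 ≈ 2.0000.
Efficiency = H/L = 1.8782/2.0000 = 93.9%.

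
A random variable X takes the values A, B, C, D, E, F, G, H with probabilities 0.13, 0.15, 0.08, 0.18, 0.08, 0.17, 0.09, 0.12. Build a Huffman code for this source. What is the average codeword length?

2.98 bits/symbol

Repeatedly combine the two least-probable nodes; the expected code length is the sum of the merged weights.
merge 2/25 + 2/25 → 4/25
merge 9/100 + 3/25 → 21/100
merge 13/100 + 3/20 → 7/25
merge 4/25 + 17/100 → 33/100
merge 9/50 + 21/100 → 39/100
merge 7/25 + 33/100 → 61/100
merge 39/100 + 61/100 → 1
L = 4/25 + 21/100 + 7/25 + 33/100 + 39/100 + 61/100 + 1 = 149/50 = 2.98 bits/symbol.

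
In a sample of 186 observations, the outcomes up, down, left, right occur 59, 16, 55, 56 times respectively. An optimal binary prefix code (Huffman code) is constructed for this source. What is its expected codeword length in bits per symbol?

Probabilities are the counts divided by 186.
Repeatedly combine the two least-probable nodes; the expected code length is the sum of the merged weights.
merge 8/93 + 55/186 → 71/186
merge 28/93 + 59/186 → 115/186
merge 71/186 + 115/186 → 1
L = 71/186 + 115/186 + 1 = 2 bits/symbol.

2 bits/symbol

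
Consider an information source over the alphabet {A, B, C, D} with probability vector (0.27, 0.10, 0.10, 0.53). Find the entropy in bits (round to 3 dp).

H = −Σ pᵢ log₂ pᵢ.
−0.27·log₂(0.27) = 0.5100
−0.10·log₂(0.10) = 0.3322
−0.10·log₂(0.10) = 0.3322
−0.53·log₂(0.53) = 0.4854
Sum ≈ 1.6599 → 1.660 bits.

1.660 bits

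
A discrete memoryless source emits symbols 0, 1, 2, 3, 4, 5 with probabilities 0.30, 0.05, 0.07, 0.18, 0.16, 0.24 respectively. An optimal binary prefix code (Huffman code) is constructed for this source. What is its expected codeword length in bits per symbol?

2.4 bits/symbol

Repeatedly combine the two least-probable nodes; the expected code length is the sum of the merged weights.
merge 1/20 + 7/100 → 3/25
merge 3/25 + 4/25 → 7/25
merge 9/50 + 6/25 → 21/50
merge 7/25 + 3/10 → 29/50
merge 21/50 + 29/50 → 1
L = 3/25 + 7/25 + 21/50 + 29/50 + 1 = 12/5 = 2.4 bits/symbol.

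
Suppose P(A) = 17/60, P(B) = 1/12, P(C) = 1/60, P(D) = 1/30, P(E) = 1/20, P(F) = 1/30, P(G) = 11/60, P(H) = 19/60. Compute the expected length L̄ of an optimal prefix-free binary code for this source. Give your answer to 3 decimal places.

Repeatedly combine the two least-probable nodes; the expected code length is the sum of the merged weights.
merge 1/60 + 1/30 → 1/20
merge 1/30 + 1/20 → 1/12
merge 1/20 + 1/12 → 2/15
merge 1/12 + 2/15 → 13/60
merge 11/60 + 13/60 → 2/5
merge 17/60 + 19/60 → 3/5
merge 2/5 + 3/5 → 1
L = 1/20 + 1/12 + 2/15 + 13/60 + 2/5 + 3/5 + 1 = 149/60 ≈ 2.483 bits/symbol.

2.483 bits/symbol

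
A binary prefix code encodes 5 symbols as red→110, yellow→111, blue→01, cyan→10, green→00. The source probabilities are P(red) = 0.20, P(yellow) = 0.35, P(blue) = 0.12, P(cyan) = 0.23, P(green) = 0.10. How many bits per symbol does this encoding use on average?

L̄ = Σ pᵢ·ℓᵢ = 0.20·3 + 0.35·3 + 0.12·2 + 0.23·2 + 0.10·2 = 2.55 bits/symbol.

2.55 bits/symbol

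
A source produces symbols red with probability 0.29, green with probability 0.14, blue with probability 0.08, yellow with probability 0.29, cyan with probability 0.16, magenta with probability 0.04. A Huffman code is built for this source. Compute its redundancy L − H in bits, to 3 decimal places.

Entropy H = −Σ p log₂ p ≈ 2.3332 bits.
Huffman merges: 1/25+2/25→3/25; 3/25+7/50→13/50; 4/25+13/50→21/50; 29/100+29/100→29/50; 21/50+29/50→1. L = 119/50 ≈ 2.3800.
L − H = 2.3800 − 2.3332 = 0.047 bits.

0.047 bits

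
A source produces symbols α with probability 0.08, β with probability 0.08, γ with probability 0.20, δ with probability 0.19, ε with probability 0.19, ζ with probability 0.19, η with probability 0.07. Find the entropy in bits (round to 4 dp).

2.6816 bits

H = −Σ pᵢ log₂ pᵢ.
−0.08·log₂(0.08) = 0.2915
−0.08·log₂(0.08) = 0.2915
−0.20·log₂(0.20) = 0.4644
−0.19·log₂(0.19) = 0.4552
−0.19·log₂(0.19) = 0.4552
−0.19·log₂(0.19) = 0.4552
−0.07·log₂(0.07) = 0.2686
Sum ≈ 2.6816 → 2.6816 bits.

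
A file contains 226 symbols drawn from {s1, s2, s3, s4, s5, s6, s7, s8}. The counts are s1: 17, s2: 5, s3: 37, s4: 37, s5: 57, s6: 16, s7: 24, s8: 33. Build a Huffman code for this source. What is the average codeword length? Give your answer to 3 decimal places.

Probabilities are the counts divided by 226.
Repeatedly combine the two least-probable nodes; the expected code length is the sum of the merged weights.
merge 5/226 + 8/113 → 21/226
merge 17/226 + 21/226 → 19/113
merge 12/113 + 33/226 → 57/226
merge 37/226 + 37/226 → 37/113
merge 19/113 + 57/226 → 95/226
merge 57/226 + 37/113 → 131/226
merge 95/226 + 131/226 → 1
L = 21/226 + 19/113 + 57/226 + 37/113 + 95/226 + 131/226 + 1 = 321/113 ≈ 2.841 bits/symbol.

2.841 bits/symbol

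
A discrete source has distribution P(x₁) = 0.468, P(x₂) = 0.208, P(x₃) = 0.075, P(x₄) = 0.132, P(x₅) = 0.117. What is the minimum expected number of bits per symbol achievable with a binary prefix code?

2.048 bits/symbol

Repeatedly combine the two least-probable nodes; the expected code length is the sum of the merged weights.
merge 3/40 + 117/1000 → 24/125
merge 33/250 + 24/125 → 81/250
merge 26/125 + 81/250 → 133/250
merge 117/250 + 133/250 → 1
L = 24/125 + 81/250 + 133/250 + 1 = 256/125 = 2.048 bits/symbol.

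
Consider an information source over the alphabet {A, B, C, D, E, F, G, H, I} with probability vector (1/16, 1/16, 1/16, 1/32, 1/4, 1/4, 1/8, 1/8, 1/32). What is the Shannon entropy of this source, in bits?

Each probability is a power of 1/2, so log₂(1/p) is an integer.
H = Σ p·log₂(1/p) = 1/16·4 + 1/16·4 + 1/16·4 + 1/32·5 + 1/4·2 + 1/4·2 + 1/8·3 + 1/8·3 + 1/32·5 = 2.8125 bits.

2.8125 bits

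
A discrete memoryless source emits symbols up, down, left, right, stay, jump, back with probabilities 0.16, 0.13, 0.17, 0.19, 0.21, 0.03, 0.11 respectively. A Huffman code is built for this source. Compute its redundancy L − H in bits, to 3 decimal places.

0.070 bits

Entropy H = −Σ p log₂ p ≈ 2.6704 bits.
Huffman merges: 3/100+11/100→7/50; 13/100+7/50→27/100; 4/25+17/100→33/100; 19/100+21/100→2/5; 27/100+33/100→3/5; 2/5+3/5→1. L = 137/50 ≈ 2.7400.
L − H = 2.7400 − 2.6704 = 0.070 bits.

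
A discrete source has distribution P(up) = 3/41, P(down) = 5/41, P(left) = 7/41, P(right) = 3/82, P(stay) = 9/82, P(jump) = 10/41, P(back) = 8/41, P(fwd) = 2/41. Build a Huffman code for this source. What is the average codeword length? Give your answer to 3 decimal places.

Repeatedly combine the two least-probable nodes; the expected code length is the sum of the merged weights.
merge 3/82 + 2/41 → 7/82
merge 3/41 + 7/82 → 13/82
merge 9/82 + 5/41 → 19/82
merge 13/82 + 7/41 → 27/82
merge 8/41 + 19/82 → 35/82
merge 10/41 + 27/82 → 47/82
merge 35/82 + 47/82 → 1
L = 7/82 + 13/82 + 19/82 + 27/82 + 35/82 + 47/82 + 1 = 115/41 ≈ 2.805 bits/symbol.

2.805 bits/symbol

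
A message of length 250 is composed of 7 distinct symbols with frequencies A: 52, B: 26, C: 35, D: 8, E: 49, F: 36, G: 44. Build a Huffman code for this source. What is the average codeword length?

2.732 bits/symbol

Probabilities are the counts divided by 250.
Repeatedly combine the two least-probable nodes; the expected code length is the sum of the merged weights.
merge 4/125 + 13/125 → 17/125
merge 17/125 + 7/50 → 69/250
merge 18/125 + 22/125 → 8/25
merge 49/250 + 26/125 → 101/250
merge 69/250 + 8/25 → 149/250
merge 101/250 + 149/250 → 1
L = 17/125 + 69/250 + 8/25 + 101/250 + 149/250 + 1 = 683/250 = 2.732 bits/symbol.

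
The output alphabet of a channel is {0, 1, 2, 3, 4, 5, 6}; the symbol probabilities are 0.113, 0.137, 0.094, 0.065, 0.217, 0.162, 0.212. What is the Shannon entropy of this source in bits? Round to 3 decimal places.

H = −Σ pᵢ log₂ pᵢ.
−0.113·log₂(0.113) = 0.3555
−0.137·log₂(0.137) = 0.3929
−0.094·log₂(0.094) = 0.3207
−0.065·log₂(0.065) = 0.2563
−0.217·log₂(0.217) = 0.4783
−0.162·log₂(0.162) = 0.4254
−0.212·log₂(0.212) = 0.4744
Sum ≈ 2.7035 → 2.703 bits.

2.703 bits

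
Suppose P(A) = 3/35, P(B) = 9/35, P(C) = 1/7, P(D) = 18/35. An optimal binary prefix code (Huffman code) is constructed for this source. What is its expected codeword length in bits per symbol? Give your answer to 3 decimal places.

Repeatedly combine the two least-probable nodes; the expected code length is the sum of the merged weights.
merge 3/35 + 1/7 → 8/35
merge 8/35 + 9/35 → 17/35
merge 17/35 + 18/35 → 1
L = 8/35 + 17/35 + 1 = 12/7 ≈ 1.714 bits/symbol.

1.714 bits/symbol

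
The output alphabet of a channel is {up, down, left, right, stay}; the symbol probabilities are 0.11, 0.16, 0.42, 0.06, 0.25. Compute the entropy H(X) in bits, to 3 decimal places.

H = −Σ pᵢ log₂ pᵢ.
−0.11·log₂(0.11) = 0.3503
−0.16·log₂(0.16) = 0.4230
−0.42·log₂(0.42) = 0.5256
−0.06·log₂(0.06) = 0.2435
−0.25·log₂(0.25) = 0.5000
Sum ≈ 2.0425 → 2.042 bits.

2.042 bits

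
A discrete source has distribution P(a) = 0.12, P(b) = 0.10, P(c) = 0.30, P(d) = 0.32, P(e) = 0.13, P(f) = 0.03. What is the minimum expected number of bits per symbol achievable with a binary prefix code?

2.38 bits/symbol

Repeatedly combine the two least-probable nodes; the expected code length is the sum of the merged weights.
merge 3/100 + 1/10 → 13/100
merge 3/25 + 13/100 → 1/4
merge 13/100 + 1/4 → 19/50
merge 3/10 + 8/25 → 31/50
merge 19/50 + 31/50 → 1
L = 13/100 + 1/4 + 19/50 + 31/50 + 1 = 119/50 = 2.38 bits/symbol.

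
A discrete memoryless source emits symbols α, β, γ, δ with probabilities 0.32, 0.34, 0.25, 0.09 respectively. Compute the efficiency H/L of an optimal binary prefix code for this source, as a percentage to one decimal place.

Entropy H = −Σ p log₂ p ≈ 1.8679 bits.
Huffman merges: 9/100+1/4→17/50; 8/25+17/50→33/50; 17/50+33/50→1. L = 2 ≈ 2.0000.
Efficiency = H/L = 1.8679/2.0000 = 93.4%.

93.4%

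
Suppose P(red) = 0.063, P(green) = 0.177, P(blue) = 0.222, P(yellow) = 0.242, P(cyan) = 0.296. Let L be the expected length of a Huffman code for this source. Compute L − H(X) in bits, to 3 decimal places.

Entropy H = −Σ p log₂ p ≈ 2.1907 bits.
Huffman merges: 63/1000+177/1000→6/25; 111/500+6/25→231/500; 121/500+37/125→269/500; 231/500+269/500→1. L = 56/25 ≈ 2.2400.
L − H = 2.2400 − 2.1907 = 0.049 bits.

0.049 bits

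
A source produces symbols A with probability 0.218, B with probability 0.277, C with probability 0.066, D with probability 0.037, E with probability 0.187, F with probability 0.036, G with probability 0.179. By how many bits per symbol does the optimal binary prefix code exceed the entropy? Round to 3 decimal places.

0.034 bits

Entropy H = −Σ p log₂ p ≈ 2.4961 bits.
Huffman merges: 9/250+37/1000→73/1000; 33/500+73/1000→139/1000; 139/1000+179/1000→159/500; 187/1000+109/500→81/200; 277/1000+159/500→119/200; 81/200+119/200→1. L = 253/100 ≈ 2.5300.
L − H = 2.5300 − 2.4961 = 0.034 bits.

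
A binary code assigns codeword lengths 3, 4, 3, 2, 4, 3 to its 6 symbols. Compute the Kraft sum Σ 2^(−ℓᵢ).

With common denominator 2^4 = 16: Σ 2^(−ℓᵢ) = 2/16 + 1/16 + 2/16 + 4/16 + 1/16 + 2/16 = 12/16 = 0.75.

0.75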